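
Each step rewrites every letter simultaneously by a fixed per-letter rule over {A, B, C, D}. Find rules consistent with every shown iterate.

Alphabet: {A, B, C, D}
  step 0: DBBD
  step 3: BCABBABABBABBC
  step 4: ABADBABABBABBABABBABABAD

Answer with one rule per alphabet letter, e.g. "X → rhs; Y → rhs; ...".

  step 3 ⇒ step 4: BCABBABABBABBC ⇒ AB·AD·B·AB·AB·B·AB·B·AB·AB·B·AB·AB·AD
    A ↦ B
    B ↦ AB
    C ↦ AD
    D ↦ C  (constrained at step 0)

A->B, B->AB, C->AD, D->C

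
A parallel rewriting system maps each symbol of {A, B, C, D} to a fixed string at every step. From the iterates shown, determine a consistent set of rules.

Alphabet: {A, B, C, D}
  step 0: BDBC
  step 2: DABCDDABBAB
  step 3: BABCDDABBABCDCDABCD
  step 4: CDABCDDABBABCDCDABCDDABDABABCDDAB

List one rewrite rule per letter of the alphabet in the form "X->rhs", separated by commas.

  step 3 ⇒ step 4: BABCDDABBABCDCDABCD ⇒ CD·AB·CD·DA·B·B·AB·CD·CD·AB·CD·DA·B·DA·B·AB·CD·DA·B
    A ↦ AB
    B ↦ CD
    C ↦ DA
    D ↦ B

A->AB, B->CD, C->DA, D->B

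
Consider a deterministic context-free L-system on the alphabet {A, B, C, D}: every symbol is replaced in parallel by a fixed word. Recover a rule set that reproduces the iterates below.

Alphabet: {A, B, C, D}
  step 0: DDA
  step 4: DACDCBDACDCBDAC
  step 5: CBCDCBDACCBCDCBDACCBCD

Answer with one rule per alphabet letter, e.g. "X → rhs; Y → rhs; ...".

  step 4 ⇒ step 5: DACDCBDACDCBDAC ⇒ CB·C·D·CB·D·AC·CB·C·D·CB·D·AC·CB·C·D
    A ↦ C
    B ↦ AC
    C ↦ D
    D ↦ CB

A->C, B->AC, C->D, D->CB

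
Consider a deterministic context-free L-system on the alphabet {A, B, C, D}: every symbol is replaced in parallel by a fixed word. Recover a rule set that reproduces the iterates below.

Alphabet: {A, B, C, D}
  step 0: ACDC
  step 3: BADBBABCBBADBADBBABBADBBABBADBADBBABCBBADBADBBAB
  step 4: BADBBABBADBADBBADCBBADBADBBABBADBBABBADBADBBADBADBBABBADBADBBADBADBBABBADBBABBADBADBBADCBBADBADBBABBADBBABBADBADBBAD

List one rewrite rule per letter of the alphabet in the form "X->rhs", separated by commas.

  step 3 ⇒ step 4: BADBBABCBBADBADBBABBADBBABBADBADBBABCBBADBADBBAB ⇒ BAD·B·BAB·BAD·BAD·B·BAD·CB·BAD·BAD·B·BAB·BAD·B·BAB·BAD·BAD·B·BAD·BAD·B·BAB·BAD·BAD·B·BAD·BAD·B·BAB·BAD·B·BAB·BAD·BAD·B·BAD·CB·BAD·BAD·B·BAB·BAD·B·BAB·BAD·BAD·B·BAD
    A ↦ B
    B ↦ BAD
    C ↦ CB
    D ↦ BAB

A->B, B->BAD, C->CB, D->BAB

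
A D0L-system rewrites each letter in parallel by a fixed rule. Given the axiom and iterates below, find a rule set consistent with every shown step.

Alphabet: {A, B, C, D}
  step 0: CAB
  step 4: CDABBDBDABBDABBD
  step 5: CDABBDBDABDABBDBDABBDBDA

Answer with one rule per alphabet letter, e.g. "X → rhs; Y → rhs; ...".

  step 4 ⇒ step 5: CDABBDBDABBDABBD ⇒ CD·A·B·BD·BD·A·BD·A·B·BD·BD·A·B·BD·BD·A
    A ↦ B
    B ↦ BD
    C ↦ CD
    D ↦ A

A->B, B->BD, C->CD, D->A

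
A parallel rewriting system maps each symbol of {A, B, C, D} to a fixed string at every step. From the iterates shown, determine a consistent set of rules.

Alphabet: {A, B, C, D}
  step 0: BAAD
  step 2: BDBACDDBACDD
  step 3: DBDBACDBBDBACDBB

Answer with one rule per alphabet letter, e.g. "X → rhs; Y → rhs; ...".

A->BAC, B->D, C->D, D->B

  step 2 ⇒ step 3: BDBACDDBACDD ⇒ D·B·D·BAC·D·B·B·D·BAC·D·B·B
    A ↦ BAC
    B ↦ D
    C ↦ D
    D ↦ B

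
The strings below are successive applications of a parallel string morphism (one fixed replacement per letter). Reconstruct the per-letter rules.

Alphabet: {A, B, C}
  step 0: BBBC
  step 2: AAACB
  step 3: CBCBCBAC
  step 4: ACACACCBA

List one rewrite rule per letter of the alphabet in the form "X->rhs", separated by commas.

  step 3 ⇒ step 4: CBCBCBAC ⇒ A·C·A·C·A·C·CB·A
    A ↦ CB
    B ↦ C
    C ↦ A

A->CB, B->C, C->A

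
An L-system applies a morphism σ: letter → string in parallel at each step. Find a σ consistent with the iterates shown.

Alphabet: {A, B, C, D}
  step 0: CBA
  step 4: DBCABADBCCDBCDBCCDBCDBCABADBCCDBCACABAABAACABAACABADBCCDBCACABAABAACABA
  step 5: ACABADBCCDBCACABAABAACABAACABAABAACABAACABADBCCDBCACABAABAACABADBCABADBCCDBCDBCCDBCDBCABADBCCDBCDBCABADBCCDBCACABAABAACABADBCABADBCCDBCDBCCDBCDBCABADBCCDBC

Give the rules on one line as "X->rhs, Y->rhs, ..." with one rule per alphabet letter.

A->DBC, B->C, C->ABA, D->A

  step 4 ⇒ step 5: DBCABADBCCDBCDBCCDBCDBCABADBCCDBCACABAABAACABAACABADBCCDBCACABAABAACABA ⇒ A·C·ABA·DBC·C·DBC·A·C·ABA·ABA·A·C·ABA·A·C·ABA·ABA·A·C·ABA·A·C·ABA·DBC·C·DBC·A·C·ABA·ABA·A·C·ABA·DBC·ABA·DBC·C·DBC·DBC·C·DBC·DBC·ABA·DBC·C·DBC·DBC·ABA·DBC·C·DBC·A·C·ABA·ABA·A·C·ABA·DBC·ABA·DBC·C·DBC·DBC·C·DBC·DBC·ABA·DBC·C·DBC
    A ↦ DBC
    B ↦ C
    C ↦ ABA
    D ↦ A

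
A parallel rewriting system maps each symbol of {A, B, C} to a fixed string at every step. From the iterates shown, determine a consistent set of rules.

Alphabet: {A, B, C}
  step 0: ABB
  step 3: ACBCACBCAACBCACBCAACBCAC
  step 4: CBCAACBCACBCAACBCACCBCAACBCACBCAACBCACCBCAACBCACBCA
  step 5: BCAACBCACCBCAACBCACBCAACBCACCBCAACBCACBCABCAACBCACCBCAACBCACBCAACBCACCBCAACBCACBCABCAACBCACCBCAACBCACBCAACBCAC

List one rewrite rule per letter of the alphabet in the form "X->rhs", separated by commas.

A->C, B->AC, C->BCA

  step 4 ⇒ step 5: CBCAACBCACBCAACBCACCBCAACBCACBCAACBCACCBCAACBCACBCA ⇒ BCA·AC·BCA·C·C·BCA·AC·BCA·C·BCA·AC·BCA·C·C·BCA·AC·BCA·C·BCA·BCA·AC·BCA·C·C·BCA·AC·BCA·C·BCA·AC·BCA·C·C·BCA·AC·BCA·C·BCA·BCA·AC·BCA·C·C·BCA·AC·BCA·C·BCA·AC·BCA·C
    A ↦ C
    B ↦ AC
    C ↦ BCA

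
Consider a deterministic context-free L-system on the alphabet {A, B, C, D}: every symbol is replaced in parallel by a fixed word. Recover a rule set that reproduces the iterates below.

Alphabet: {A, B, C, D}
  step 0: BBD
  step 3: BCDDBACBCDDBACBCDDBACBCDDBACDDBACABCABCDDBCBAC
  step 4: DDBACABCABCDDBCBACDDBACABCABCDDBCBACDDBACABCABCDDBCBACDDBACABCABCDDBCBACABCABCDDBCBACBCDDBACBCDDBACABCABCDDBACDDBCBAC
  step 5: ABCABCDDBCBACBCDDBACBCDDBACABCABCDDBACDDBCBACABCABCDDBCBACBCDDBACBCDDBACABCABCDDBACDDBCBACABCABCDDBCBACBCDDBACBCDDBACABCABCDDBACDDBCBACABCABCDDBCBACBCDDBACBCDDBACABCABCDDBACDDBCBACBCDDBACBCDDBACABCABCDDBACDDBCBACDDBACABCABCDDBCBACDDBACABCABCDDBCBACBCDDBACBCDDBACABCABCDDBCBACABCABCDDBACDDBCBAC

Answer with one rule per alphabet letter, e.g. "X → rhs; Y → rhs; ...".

A->BC, B->DD, C->BAC, D->ABC

  step 4 ⇒ step 5: DDBACABCABCDDBCBACDDBACABCABCDDBCBACDDBACABCABCDDBCBACDDBACABCABCDDBCBACABCABCDDBCBACBCDDBACBCDDBACABCABCDDBACDDBCBAC ⇒ ABC·ABC·DD·BC·BAC·BC·DD·BAC·BC·DD·BAC·ABC·ABC·DD·BAC·DD·BC·BAC·ABC·ABC·DD·BC·BAC·BC·DD·BAC·BC·DD·BAC·ABC·ABC·DD·BAC·DD·BC·BAC·ABC·ABC·DD·BC·BAC·BC·DD·BAC·BC·DD·BAC·ABC·ABC·DD·BAC·DD·BC·BAC·ABC·ABC·DD·BC·BAC·BC·DD·BAC·BC·DD·BAC·ABC·ABC·DD·BAC·DD·BC·BAC·BC·DD·BAC·BC·DD·BAC·ABC·ABC·DD·BAC·DD·BC·BAC·DD·BAC·ABC·ABC·DD·BC·BAC·DD·BAC·ABC·ABC·DD·BC·BAC·BC·DD·BAC·BC·DD·BAC·ABC·ABC·DD·BC·BAC·ABC·ABC·DD·BAC·DD·BC·BAC
    A ↦ BC
    B ↦ DD
    C ↦ BAC
    D ↦ ABC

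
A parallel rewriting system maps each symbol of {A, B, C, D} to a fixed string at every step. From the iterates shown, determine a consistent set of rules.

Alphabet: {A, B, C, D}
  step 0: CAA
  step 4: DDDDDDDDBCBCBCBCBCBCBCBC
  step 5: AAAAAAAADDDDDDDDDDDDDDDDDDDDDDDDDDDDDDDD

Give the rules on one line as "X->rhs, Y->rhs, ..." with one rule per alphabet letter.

A->BC, B->DD, C->DD, D->A

  step 4 ⇒ step 5: DDDDDDDDBCBCBCBCBCBCBCBC ⇒ A·A·A·A·A·A·A·A·DD·DD·DD·DD·DD·DD·DD·DD·DD·DD·DD·DD·DD·DD·DD·DD
    B ↦ DD
    C ↦ DD
    D ↦ A
    A ↦ BC  (constrained at step 0)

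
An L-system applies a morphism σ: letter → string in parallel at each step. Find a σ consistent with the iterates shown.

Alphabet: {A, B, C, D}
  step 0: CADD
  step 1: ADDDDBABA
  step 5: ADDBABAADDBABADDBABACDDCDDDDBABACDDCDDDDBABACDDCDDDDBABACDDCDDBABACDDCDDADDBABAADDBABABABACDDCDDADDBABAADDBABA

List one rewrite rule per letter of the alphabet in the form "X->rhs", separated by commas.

A->DD, B->C, C->ADD, D->BA

  step 0 ⇒ step 1: CADD ⇒ ADD·DD·BA·BA
    A ↦ DD
    C ↦ ADD
    D ↦ BA
    B ↦ C  (constrained at step 1)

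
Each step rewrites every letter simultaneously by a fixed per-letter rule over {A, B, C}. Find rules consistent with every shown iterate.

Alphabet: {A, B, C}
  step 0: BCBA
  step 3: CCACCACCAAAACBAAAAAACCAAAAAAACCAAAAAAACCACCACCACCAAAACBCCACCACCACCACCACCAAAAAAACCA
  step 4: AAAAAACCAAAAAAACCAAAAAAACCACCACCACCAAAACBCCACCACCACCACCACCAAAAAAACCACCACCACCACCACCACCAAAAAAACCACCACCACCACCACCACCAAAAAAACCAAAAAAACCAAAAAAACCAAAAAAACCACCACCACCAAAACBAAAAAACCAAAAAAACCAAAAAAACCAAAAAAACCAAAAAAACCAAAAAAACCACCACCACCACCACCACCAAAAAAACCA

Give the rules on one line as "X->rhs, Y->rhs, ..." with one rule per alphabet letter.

  step 3 ⇒ step 4: CCACCACCAAAACBAAAAAACCAAAAAAACCAAAAAAACCACCACCACCAAAACBCCACCACCACCACCACCAAAAAAACCA ⇒ AAA·AAA·CCA·AAA·AAA·CCA·AAA·AAA·CCA·CCA·CCA·CCA·AAA·CB·CCA·CCA·CCA·CCA·CCA·CCA·AAA·AAA·CCA·CCA·CCA·CCA·CCA·CCA·CCA·AAA·AAA·CCA·CCA·CCA·CCA·CCA·CCA·CCA·AAA·AAA·CCA·AAA·AAA·CCA·AAA·AAA·CCA·AAA·AAA·CCA·CCA·CCA·CCA·AAA·CB·AAA·AAA·CCA·AAA·AAA·CCA·AAA·AAA·CCA·AAA·AAA·CCA·AAA·AAA·CCA·AAA·AAA·CCA·CCA·CCA·CCA·CCA·CCA·CCA·AAA·AAA·CCA
    A ↦ CCA
    B ↦ CB
    C ↦ AAA

A->CCA, B->CB, C->AAA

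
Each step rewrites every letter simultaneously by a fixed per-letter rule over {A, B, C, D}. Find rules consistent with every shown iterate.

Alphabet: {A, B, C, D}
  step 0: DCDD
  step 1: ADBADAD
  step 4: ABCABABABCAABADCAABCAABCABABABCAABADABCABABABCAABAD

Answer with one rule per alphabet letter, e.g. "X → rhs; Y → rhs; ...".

A->AB, B->CA, C->B, D->AD

  step 0 ⇒ step 1: DCDD ⇒ AD·B·AD·AD
    C ↦ B
    D ↦ AD
    A ↦ AB  (constrained at step 1)
    B ↦ CA  (constrained at step 1)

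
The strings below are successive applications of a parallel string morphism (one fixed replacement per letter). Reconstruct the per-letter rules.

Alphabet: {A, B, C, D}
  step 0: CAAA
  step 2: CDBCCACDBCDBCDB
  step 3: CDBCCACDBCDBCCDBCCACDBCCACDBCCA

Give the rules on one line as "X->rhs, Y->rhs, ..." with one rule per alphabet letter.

A->C, B->A, C->CDB, D->CC

  step 2 ⇒ step 3: CDBCCACDBCDBCDB ⇒ CDB·CC·A·CDB·CDB·C·CDB·CC·A·CDB·CC·A·CDB·CC·A
    A ↦ C
    B ↦ A
    C ↦ CDB
    D ↦ CC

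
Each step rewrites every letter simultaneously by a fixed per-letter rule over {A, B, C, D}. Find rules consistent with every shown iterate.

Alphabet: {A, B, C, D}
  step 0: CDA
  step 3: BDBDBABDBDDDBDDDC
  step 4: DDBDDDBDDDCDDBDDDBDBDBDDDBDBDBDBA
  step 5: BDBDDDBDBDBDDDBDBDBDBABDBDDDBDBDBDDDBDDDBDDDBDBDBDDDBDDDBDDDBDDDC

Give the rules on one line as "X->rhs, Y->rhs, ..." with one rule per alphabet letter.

  step 4 ⇒ step 5: DDBDDDBDDDCDDBDDDBDBDBDDDBDBDBDBA ⇒ BD·BD·DD·BD·BD·BD·DD·BD·BD·BD·BA·BD·BD·DD·BD·BD·BD·DD·BD·DD·BD·DD·BD·BD·BD·DD·BD·DD·BD·DD·BD·DD·C
    A ↦ C
    B ↦ DD
    C ↦ BA
    D ↦ BD

A->C, B->DD, C->BA, D->BD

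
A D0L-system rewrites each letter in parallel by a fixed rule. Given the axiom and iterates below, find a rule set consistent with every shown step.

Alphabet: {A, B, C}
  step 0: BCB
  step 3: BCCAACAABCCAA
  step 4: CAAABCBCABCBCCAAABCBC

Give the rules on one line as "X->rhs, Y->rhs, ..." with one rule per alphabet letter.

A->BC, B->CA, C->A

  step 3 ⇒ step 4: BCCAACAABCCAA ⇒ CA·A·A·BC·BC·A·BC·BC·CA·A·A·BC·BC
    A ↦ BC
    B ↦ CA
    C ↦ A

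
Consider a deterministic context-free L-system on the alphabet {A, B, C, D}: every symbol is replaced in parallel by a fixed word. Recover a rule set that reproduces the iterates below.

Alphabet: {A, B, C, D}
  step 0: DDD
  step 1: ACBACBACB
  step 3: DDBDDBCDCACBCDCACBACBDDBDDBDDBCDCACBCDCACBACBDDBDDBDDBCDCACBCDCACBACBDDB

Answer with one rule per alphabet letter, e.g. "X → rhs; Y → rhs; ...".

A->BB, B->DDB, C->CDC, D->ACB

  step 0 ⇒ step 1: DDD ⇒ ACB·ACB·ACB
    D ↦ ACB
    A ↦ BB  (constrained at step 1)
    B ↦ DDB  (constrained at step 1)
    C ↦ CDC  (constrained at step 1)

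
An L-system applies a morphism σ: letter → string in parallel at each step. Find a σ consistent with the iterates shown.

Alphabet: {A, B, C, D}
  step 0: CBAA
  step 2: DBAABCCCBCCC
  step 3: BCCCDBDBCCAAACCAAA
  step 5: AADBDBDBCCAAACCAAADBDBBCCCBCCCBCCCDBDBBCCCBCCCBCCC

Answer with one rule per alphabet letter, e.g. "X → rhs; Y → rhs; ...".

  step 2 ⇒ step 3: DBAABCCCBCCC ⇒ BC·CC·DB·DB·CC·A·A·A·CC·A·A·A
    A ↦ DB
    B ↦ CC
    C ↦ A
    D ↦ BC

A->DB, B->CC, C->A, D->BC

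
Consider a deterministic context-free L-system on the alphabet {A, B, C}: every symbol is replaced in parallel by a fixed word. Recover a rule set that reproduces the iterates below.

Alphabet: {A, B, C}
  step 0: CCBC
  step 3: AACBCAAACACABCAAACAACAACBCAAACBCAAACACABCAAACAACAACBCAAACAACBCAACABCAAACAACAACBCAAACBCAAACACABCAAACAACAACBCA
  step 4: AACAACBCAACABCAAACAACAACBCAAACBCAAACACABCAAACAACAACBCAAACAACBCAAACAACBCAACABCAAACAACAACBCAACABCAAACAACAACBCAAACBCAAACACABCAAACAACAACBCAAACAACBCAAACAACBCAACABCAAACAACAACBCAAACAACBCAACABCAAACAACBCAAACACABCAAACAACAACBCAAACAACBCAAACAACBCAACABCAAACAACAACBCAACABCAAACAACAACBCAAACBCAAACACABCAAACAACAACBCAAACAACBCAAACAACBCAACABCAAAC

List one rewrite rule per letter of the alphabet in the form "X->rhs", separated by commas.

  step 3 ⇒ step 4: AACBCAAACACABCAAACAACAACBCAAACBCAAACACABCAAACAACAACBCAAACAACBCAACABCAAACAACAACBCAAACBCAAACACABCAAACAACAACBCA ⇒ AAC·AAC·BCA·ACA·BCA·AAC·AAC·AAC·BCA·AAC·BCA·AAC·ACA·BCA·AAC·AAC·AAC·BCA·AAC·AAC·BCA·AAC·AAC·BCA·ACA·BCA·AAC·AAC·AAC·BCA·ACA·BCA·AAC·AAC·AAC·BCA·AAC·BCA·AAC·ACA·BCA·AAC·AAC·AAC·BCA·AAC·AAC·BCA·AAC·AAC·BCA·ACA·BCA·AAC·AAC·AAC·BCA·AAC·AAC·BCA·ACA·BCA·AAC·AAC·BCA·AAC·ACA·BCA·AAC·AAC·AAC·BCA·AAC·AAC·BCA·AAC·AAC·BCA·ACA·BCA·AAC·AAC·AAC·BCA·ACA·BCA·AAC·AAC·AAC·BCA·AAC·BCA·AAC·ACA·BCA·AAC·AAC·AAC·BCA·AAC·AAC·BCA·AAC·AAC·BCA·ACA·BCA·AAC
    A ↦ AAC
    B ↦ ACA
    C ↦ BCA

A->AAC, B->ACA, C->BCA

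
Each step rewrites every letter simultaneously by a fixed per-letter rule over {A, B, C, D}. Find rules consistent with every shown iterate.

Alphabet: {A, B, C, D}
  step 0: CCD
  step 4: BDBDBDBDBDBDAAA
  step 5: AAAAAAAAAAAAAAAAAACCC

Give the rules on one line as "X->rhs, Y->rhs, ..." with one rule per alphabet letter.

  step 4 ⇒ step 5: BDBDBDBDBDBDAAA ⇒ AA·A·AA·A·AA·A·AA·A·AA·A·AA·A·C·C·C
    A ↦ C
    B ↦ AA
    D ↦ A
    C ↦ BD  (constrained at step 0)

A->C, B->AA, C->BD, D->A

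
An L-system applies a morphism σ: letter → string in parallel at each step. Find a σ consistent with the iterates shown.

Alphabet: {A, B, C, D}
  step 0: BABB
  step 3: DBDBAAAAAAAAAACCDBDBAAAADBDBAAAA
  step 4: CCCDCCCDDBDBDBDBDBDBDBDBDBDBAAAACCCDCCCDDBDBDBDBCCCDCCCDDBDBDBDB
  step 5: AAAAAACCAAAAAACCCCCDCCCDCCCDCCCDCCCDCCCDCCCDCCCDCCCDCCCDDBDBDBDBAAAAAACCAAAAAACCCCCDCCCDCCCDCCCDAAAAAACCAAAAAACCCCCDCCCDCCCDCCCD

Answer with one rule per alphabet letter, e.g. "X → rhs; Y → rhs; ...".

  step 4 ⇒ step 5: CCCDCCCDDBDBDBDBDBDBDBDBDBDBAAAACCCDCCCDDBDBDBDBCCCDCCCDDBDBDBDB ⇒ AA·AA·AA·CC·AA·AA·AA·CC·CC·CD·CC·CD·CC·CD·CC·CD·CC·CD·CC·CD·CC·CD·CC·CD·CC·CD·CC·CD·DB·DB·DB·DB·AA·AA·AA·CC·AA·AA·AA·CC·CC·CD·CC·CD·CC·CD·CC·CD·AA·AA·AA·CC·AA·AA·AA·CC·CC·CD·CC·CD·CC·CD·CC·CD
    A ↦ DB
    B ↦ CD
    C ↦ AA
    D ↦ CC

A->DB, B->CD, C->AA, D->CC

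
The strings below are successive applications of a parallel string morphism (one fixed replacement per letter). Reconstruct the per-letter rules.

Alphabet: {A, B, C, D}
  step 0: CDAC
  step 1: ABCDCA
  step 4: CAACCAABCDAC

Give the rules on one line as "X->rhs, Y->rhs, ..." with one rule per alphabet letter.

  step 0 ⇒ step 1: CDAC ⇒ A·BCD·C·A
    A ↦ C
    C ↦ A
    D ↦ BCD
    B ↦ A  (constrained at step 1)

A->C, B->A, C->A, D->BCD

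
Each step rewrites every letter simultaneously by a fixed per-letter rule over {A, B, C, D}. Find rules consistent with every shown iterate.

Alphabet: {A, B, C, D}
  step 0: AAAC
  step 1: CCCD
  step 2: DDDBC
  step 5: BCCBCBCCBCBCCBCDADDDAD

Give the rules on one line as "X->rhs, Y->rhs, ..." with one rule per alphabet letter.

A->C, B->DA, C->D, D->BC

  step 1 ⇒ step 2: CCCD ⇒ D·D·D·BC
    C ↦ D
    D ↦ BC
  step 0 ⇒ step 1: AAAC ⇒ C·C·C·D
    A ↦ C
    B ↦ DA  (constrained at step 2)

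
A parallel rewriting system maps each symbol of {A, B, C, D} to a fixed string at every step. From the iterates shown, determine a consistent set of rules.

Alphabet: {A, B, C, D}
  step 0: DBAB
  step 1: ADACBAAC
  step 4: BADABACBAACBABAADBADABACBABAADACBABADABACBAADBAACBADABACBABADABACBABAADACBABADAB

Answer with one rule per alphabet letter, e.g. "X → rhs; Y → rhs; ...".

  step 0 ⇒ step 1: DBAB ⇒ AD·AC·BA·AC
    A ↦ BA
    B ↦ AC
    D ↦ AD
    C ↦ DAB  (constrained at step 1)

A->BA, B->AC, C->DAB, D->AD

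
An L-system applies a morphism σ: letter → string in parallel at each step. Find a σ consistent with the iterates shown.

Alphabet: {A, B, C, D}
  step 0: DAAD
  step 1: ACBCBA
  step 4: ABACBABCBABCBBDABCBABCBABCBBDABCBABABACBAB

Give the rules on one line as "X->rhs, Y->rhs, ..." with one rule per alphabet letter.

A->CB, B->AB, C->BD, D->A

  step 0 ⇒ step 1: DAAD ⇒ A·CB·CB·A
    A ↦ CB
    D ↦ A
    B ↦ AB  (constrained at step 1)
    C ↦ BD  (constrained at step 1)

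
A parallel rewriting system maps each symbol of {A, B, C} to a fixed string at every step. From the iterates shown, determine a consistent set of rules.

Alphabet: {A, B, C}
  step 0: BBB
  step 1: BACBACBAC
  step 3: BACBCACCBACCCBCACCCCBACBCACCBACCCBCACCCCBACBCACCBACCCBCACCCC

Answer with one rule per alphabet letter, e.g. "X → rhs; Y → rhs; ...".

A->BCA, B->BAC, C->CC

  step 0 ⇒ step 1: BBB ⇒ BAC·BAC·BAC
    B ↦ BAC
    A ↦ BCA  (constrained at step 1)
    C ↦ CC  (constrained at step 1)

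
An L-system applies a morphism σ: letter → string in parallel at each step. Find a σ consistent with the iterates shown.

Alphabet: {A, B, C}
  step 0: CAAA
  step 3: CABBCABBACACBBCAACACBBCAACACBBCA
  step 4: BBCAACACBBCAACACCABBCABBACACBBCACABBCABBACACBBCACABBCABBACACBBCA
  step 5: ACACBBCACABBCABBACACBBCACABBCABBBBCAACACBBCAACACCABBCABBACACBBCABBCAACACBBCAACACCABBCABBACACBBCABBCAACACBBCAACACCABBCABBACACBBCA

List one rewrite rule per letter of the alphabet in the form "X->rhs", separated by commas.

A->CA, B->AC, C->BB

  step 4 ⇒ step 5: BBCAACACBBCAACACCABBCABBACACBBCACABBCABBACACBBCACABBCABBACACBBCA ⇒ AC·AC·BB·CA·CA·BB·CA·BB·AC·AC·BB·CA·CA·BB·CA·BB·BB·CA·AC·AC·BB·CA·AC·AC·CA·BB·CA·BB·AC·AC·BB·CA·BB·CA·AC·AC·BB·CA·AC·AC·CA·BB·CA·BB·AC·AC·BB·CA·BB·CA·AC·AC·BB·CA·AC·AC·CA·BB·CA·BB·AC·AC·BB·CA
    A ↦ CA
    B ↦ AC
    C ↦ BB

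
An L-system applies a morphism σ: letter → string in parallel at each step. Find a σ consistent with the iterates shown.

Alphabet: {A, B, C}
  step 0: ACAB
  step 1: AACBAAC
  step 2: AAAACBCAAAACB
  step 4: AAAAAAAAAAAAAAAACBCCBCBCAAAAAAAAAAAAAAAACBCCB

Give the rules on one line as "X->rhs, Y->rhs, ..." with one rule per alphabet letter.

  step 1 ⇒ step 2: AACBAAC ⇒ AA·AA·CB·C·AA·AA·CB
    A ↦ AA
    B ↦ C
    C ↦ CB

A->AA, B->C, C->CB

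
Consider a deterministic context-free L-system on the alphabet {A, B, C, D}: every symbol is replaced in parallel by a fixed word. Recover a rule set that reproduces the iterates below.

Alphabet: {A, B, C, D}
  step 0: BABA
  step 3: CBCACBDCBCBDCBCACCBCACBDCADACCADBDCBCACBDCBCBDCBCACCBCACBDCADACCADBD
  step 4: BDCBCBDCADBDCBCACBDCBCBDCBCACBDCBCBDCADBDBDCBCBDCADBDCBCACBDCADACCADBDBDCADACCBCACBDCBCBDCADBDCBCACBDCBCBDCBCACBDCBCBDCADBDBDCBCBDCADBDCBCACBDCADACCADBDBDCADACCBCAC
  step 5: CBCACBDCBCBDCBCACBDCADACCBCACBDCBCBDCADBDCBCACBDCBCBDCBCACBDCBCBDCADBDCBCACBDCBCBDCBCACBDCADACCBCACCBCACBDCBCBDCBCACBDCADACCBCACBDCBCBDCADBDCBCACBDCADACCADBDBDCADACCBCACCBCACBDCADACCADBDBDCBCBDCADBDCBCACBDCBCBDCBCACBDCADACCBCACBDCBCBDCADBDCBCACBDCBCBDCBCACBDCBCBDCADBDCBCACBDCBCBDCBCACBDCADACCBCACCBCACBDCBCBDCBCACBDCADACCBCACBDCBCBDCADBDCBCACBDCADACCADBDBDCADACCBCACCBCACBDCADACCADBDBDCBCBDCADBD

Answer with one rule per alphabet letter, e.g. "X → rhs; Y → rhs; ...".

A->CAD, B->CBC, C->BD, D->AC

  step 4 ⇒ step 5: BDCBCBDCADBDCBCACBDCBCBDCBCACBDCBCBDCADBDBDCBCBDCADBDCBCACBDCADACCADBDBDCADACCBCACBDCBCBDCADBDCBCACBDCBCBDCBCACBDCBCBDCADBDBDCBCBDCADBDCBCACBDCADACCADBDBDCADACCBCAC ⇒ CBC·AC·BD·CBC·BD·CBC·AC·BD·CAD·AC·CBC·AC·BD·CBC·BD·CAD·BD·CBC·AC·BD·CBC·BD·CBC·AC·BD·CBC·BD·CAD·BD·CBC·AC·BD·CBC·BD·CBC·AC·BD·CAD·AC·CBC·AC·CBC·AC·BD·CBC·BD·CBC·AC·BD·CAD·AC·CBC·AC·BD·CBC·BD·CAD·BD·CBC·AC·BD·CAD·AC·CAD·BD·BD·CAD·AC·CBC·AC·CBC·AC·BD·CAD·AC·CAD·BD·BD·CBC·BD·CAD·BD·CBC·AC·BD·CBC·BD·CBC·AC·BD·CAD·AC·CBC·AC·BD·CBC·BD·CAD·BD·CBC·AC·BD·CBC·BD·CBC·AC·BD·CBC·BD·CAD·BD·CBC·AC·BD·CBC·BD·CBC·AC·BD·CAD·AC·CBC·AC·CBC·AC·BD·CBC·BD·CBC·AC·BD·CAD·AC·CBC·AC·BD·CBC·BD·CAD·BD·CBC·AC·BD·CAD·AC·CAD·BD·BD·CAD·AC·CBC·AC·CBC·AC·BD·CAD·AC·CAD·BD·BD·CBC·BD·CAD·BD
    A ↦ CAD
    B ↦ CBC
    C ↦ BD
    D ↦ AC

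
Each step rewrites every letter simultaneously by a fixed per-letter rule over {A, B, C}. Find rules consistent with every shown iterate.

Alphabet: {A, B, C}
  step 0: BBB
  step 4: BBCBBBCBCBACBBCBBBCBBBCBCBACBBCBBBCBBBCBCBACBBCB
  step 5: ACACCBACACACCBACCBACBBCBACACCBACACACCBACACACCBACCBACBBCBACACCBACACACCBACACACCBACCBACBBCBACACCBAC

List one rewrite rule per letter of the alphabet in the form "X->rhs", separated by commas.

  step 4 ⇒ step 5: BBCBBBCBCBACBBCBBBCBBBCBCBACBBCBBBCBBBCBCBACBBCB ⇒ AC·AC·CB·AC·AC·AC·CB·AC·CB·AC·BB·CB·AC·AC·CB·AC·AC·AC·CB·AC·AC·AC·CB·AC·CB·AC·BB·CB·AC·AC·CB·AC·AC·AC·CB·AC·AC·AC·CB·AC·CB·AC·BB·CB·AC·AC·CB·AC
    A ↦ BB
    B ↦ AC
    C ↦ CB

A->BB, B->AC, C->CB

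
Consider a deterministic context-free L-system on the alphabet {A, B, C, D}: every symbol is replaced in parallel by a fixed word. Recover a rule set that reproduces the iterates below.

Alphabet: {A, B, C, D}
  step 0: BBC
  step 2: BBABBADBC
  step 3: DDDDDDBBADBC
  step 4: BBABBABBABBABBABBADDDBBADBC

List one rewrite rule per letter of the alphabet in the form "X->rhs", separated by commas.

A->D, B->D, C->BC, D->BBA

  step 3 ⇒ step 4: DDDDDDBBADBC ⇒ BBA·BBA·BBA·BBA·BBA·BBA·D·D·D·BBA·D·BC
    A ↦ D
    B ↦ D
    C ↦ BC
    D ↦ BBA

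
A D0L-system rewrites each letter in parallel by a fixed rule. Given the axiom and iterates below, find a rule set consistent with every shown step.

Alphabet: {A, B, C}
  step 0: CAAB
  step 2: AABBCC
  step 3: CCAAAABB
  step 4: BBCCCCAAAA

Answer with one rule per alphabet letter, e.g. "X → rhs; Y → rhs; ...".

  step 3 ⇒ step 4: CCAAAABB ⇒ B·B·C·C·C·C·AA·AA
    A ↦ C
    B ↦ AA
    C ↦ B

A->C, B->AA, C->B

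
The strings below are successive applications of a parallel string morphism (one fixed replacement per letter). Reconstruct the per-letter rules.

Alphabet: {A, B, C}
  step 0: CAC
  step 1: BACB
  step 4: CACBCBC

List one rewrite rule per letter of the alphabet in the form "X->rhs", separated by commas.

  step 0 ⇒ step 1: CAC ⇒ B·AC·B
    A ↦ AC
    C ↦ B
    B ↦ C  (constrained at step 1)

A->AC, B->C, C->B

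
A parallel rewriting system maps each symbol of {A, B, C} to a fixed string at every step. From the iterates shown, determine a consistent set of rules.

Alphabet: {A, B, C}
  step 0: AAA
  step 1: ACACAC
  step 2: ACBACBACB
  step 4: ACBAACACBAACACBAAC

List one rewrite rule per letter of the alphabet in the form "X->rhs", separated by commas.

  step 1 ⇒ step 2: ACACAC ⇒ AC·B·AC·B·AC·B
    A ↦ AC
    C ↦ B
    B ↦ A  (constrained at step 2)

A->AC, B->A, C->B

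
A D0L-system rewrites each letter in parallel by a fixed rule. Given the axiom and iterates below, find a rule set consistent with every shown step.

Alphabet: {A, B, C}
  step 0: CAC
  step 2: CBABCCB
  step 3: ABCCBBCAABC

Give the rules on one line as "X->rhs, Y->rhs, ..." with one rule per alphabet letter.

  step 2 ⇒ step 3: CBABCCB ⇒ A·BC·CB·BC·A·A·BC
    A ↦ CB
    B ↦ BC
    C ↦ A

A->CB, B->BC, C->A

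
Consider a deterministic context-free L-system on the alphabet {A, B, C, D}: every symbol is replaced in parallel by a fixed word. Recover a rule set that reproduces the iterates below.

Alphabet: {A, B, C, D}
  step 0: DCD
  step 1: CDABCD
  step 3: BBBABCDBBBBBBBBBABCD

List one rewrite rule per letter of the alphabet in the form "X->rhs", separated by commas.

A->B, B->BB, C->AB, D->CD

  step 0 ⇒ step 1: DCD ⇒ CD·AB·CD
    C ↦ AB
    D ↦ CD
    A ↦ B  (constrained at step 1)
    B ↦ BB  (constrained at step 1)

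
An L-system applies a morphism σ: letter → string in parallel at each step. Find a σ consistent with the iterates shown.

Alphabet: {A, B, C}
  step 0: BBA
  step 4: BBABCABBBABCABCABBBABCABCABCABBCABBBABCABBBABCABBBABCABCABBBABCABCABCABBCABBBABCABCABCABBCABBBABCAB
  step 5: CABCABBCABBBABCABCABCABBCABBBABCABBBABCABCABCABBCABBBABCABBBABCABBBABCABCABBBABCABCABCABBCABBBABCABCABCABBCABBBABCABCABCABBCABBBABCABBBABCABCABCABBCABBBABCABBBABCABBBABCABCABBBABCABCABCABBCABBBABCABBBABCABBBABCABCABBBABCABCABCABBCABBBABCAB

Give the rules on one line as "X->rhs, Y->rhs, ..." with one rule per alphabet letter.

A->B, B->CAB, C->BBA

  step 4 ⇒ step 5: BBABCABBBABCABCABBBABCABCABCABBCABBBABCABBBABCABBBABCABCABBBABCABCABCABBCABBBABCABCABCABBCABBBABCAB ⇒ CAB·CAB·B·CAB·BBA·B·CAB·CAB·CAB·B·CAB·BBA·B·CAB·BBA·B·CAB·CAB·CAB·B·CAB·BBA·B·CAB·BBA·B·CAB·BBA·B·CAB·CAB·BBA·B·CAB·CAB·CAB·B·CAB·BBA·B·CAB·CAB·CAB·B·CAB·BBA·B·CAB·CAB·CAB·B·CAB·BBA·B·CAB·BBA·B·CAB·CAB·CAB·B·CAB·BBA·B·CAB·BBA·B·CAB·BBA·B·CAB·CAB·BBA·B·CAB·CAB·CAB·B·CAB·BBA·B·CAB·BBA·B·CAB·BBA·B·CAB·CAB·BBA·B·CAB·CAB·CAB·B·CAB·BBA·B·CAB
    A ↦ B
    B ↦ CAB
    C ↦ BBA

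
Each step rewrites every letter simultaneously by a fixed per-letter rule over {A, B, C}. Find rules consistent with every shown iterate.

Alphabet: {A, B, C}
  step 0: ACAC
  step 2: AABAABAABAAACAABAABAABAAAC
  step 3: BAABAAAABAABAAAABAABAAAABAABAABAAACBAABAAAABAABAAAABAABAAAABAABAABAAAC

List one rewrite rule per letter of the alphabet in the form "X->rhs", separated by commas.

  step 2 ⇒ step 3: AABAABAABAAACAABAABAABAAAC ⇒ BAA·BAA·AA·BAA·BAA·AA·BAA·BAA·AA·BAA·BAA·BAA·AC·BAA·BAA·AA·BAA·BAA·AA·BAA·BAA·AA·BAA·BAA·BAA·AC
    A ↦ BAA
    B ↦ AA
    C ↦ AC

A->BAA, B->AA, C->AC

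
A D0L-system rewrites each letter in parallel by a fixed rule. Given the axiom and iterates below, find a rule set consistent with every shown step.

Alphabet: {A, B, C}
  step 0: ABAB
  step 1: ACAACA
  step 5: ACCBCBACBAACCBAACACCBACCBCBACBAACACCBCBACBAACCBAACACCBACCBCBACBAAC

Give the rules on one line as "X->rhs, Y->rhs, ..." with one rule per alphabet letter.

  step 0 ⇒ step 1: ABAB ⇒ AC·A·AC·A
    A ↦ AC
    B ↦ A
    C ↦ CB  (constrained at step 1)

A->AC, B->A, C->CB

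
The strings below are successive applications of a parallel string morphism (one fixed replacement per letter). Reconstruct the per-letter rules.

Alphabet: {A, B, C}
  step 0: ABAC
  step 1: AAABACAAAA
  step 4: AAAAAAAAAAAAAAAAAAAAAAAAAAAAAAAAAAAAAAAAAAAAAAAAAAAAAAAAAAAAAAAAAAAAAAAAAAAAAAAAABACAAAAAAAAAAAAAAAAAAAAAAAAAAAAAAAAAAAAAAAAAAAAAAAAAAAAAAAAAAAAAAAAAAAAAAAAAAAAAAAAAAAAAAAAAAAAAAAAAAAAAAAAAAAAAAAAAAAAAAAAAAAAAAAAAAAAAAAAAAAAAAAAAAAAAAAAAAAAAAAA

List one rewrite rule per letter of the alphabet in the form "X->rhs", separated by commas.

  step 0 ⇒ step 1: ABAC ⇒ AAA·BAC·AAA·A
    A ↦ AAA
    B ↦ BAC
    C ↦ A

A->AAA, B->BAC, C->A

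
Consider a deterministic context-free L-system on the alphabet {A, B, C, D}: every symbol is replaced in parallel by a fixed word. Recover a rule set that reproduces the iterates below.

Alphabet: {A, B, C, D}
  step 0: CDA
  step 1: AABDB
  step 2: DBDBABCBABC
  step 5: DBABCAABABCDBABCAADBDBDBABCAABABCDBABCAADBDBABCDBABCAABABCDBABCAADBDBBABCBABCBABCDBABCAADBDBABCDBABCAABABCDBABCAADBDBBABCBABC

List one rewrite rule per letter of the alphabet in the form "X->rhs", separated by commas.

  step 1 ⇒ step 2: AABDB ⇒ DB·DB·ABC·B·ABC
    A ↦ DB
    B ↦ ABC
    D ↦ B
  step 0 ⇒ step 1: CDA ⇒ AA·B·DB
    C ↦ AA

A->DB, B->ABC, C->AA, D->B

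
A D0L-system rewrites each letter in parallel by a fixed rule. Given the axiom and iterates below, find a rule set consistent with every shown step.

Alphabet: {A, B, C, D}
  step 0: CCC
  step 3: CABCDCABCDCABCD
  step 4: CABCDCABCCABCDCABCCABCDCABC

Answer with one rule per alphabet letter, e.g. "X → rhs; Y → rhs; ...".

  step 3 ⇒ step 4: CABCDCABCDCABCD ⇒ CA·B·CD·CA·BC·CA·B·CD·CA·BC·CA·B·CD·CA·BC
    A ↦ B
    B ↦ CD
    C ↦ CA
    D ↦ BC

A->B, B->CD, C->CA, D->BC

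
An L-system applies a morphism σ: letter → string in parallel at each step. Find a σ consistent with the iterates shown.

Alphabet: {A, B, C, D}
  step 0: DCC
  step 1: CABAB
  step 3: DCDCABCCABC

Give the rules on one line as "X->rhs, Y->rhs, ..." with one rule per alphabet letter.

A->D, B->CD, C->AB, D->C

  step 0 ⇒ step 1: DCC ⇒ C·AB·AB
    C ↦ AB
    D ↦ C
    A ↦ D  (constrained at step 1)
    B ↦ CD  (constrained at step 1)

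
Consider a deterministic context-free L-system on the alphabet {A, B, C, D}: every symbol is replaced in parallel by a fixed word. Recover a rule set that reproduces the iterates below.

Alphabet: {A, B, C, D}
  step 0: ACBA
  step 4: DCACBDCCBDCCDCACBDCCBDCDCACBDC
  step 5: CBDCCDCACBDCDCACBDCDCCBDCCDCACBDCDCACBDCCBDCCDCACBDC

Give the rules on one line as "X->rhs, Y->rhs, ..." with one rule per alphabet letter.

  step 4 ⇒ step 5: DCACBDCCBDCCDCACBDCCBDCDCACBDC ⇒ CB·DC·C·DC·A·CB·DC·DC·A·CB·DC·DC·CB·DC·C·DC·A·CB·DC·DC·A·CB·DC·CB·DC·C·DC·A·CB·DC
    A ↦ C
    B ↦ A
    C ↦ DC
    D ↦ CB

A->C, B->A, C->DC, D->CB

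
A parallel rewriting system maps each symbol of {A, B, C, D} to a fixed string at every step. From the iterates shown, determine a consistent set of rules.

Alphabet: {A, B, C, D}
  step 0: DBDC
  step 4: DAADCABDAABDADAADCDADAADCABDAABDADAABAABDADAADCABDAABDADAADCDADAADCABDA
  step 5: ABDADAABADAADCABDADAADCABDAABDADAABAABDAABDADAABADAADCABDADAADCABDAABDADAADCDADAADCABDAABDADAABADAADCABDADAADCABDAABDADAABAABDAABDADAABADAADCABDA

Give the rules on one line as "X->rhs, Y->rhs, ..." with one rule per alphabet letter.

  step 4 ⇒ step 5: DAADCABDAABDADAADCDADAADCABDAABDADAABAABDADAADCABDAABDADAADCDADAADCABDA ⇒ AB·DA·DA·AB·A·DA·ADC·AB·DA·DA·ADC·AB·DA·AB·DA·DA·AB·A·AB·DA·AB·DA·DA·AB·A·DA·ADC·AB·DA·DA·ADC·AB·DA·AB·DA·DA·ADC·DA·DA·ADC·AB·DA·AB·DA·DA·AB·A·DA·ADC·AB·DA·DA·ADC·AB·DA·AB·DA·DA·AB·A·AB·DA·AB·DA·DA·AB·A·DA·ADC·AB·DA
    A ↦ DA
    B ↦ ADC
    C ↦ A
    D ↦ AB

A->DA, B->ADC, C->A, D->AB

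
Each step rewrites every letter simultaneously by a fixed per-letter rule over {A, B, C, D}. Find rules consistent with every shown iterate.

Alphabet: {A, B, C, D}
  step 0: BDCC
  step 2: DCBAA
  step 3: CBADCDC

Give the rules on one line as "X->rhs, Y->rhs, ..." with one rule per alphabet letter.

  step 2 ⇒ step 3: DCBAA ⇒ C·B·A·DC·DC
    A ↦ DC
    B ↦ A
    C ↦ B
    D ↦ C

A->DC, B->A, C->B, D->C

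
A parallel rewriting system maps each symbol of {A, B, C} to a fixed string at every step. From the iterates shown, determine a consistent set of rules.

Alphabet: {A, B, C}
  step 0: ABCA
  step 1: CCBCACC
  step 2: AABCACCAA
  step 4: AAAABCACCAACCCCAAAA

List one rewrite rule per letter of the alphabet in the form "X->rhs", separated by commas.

A->CC, B->BC, C->A

  step 1 ⇒ step 2: CCBCACC ⇒ A·A·BC·A·CC·A·A
    A ↦ CC
    B ↦ BC
    C ↦ A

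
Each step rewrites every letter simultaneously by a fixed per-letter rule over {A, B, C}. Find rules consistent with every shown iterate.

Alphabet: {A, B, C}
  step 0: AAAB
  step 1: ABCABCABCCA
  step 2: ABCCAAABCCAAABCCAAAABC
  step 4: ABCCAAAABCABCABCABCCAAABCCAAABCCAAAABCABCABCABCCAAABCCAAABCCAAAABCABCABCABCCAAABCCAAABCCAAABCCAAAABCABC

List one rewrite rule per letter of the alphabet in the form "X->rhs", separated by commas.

A->ABC, B->CA, C->A

  step 1 ⇒ step 2: ABCABCABCCA ⇒ ABC·CA·A·ABC·CA·A·ABC·CA·A·A·ABC
    A ↦ ABC
    B ↦ CA
    C ↦ A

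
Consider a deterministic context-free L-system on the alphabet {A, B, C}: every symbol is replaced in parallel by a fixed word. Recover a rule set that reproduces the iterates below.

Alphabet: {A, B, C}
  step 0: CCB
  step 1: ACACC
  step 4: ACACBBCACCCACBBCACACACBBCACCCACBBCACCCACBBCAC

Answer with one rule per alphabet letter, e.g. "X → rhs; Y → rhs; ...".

  step 0 ⇒ step 1: CCB ⇒ AC·AC·C
    B ↦ C
    C ↦ AC
    A ↦ BBC  (constrained at step 1)

A->BBC, B->C, C->AC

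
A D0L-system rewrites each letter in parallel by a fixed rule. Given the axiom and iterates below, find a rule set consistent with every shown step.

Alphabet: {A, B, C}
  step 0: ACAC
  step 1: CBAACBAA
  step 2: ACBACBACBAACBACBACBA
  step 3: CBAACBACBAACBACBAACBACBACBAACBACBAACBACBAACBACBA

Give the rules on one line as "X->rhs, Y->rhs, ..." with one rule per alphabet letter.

  step 2 ⇒ step 3: ACBACBACBAACBACBACBA ⇒ CBA·A·CBA·CBA·A·CBA·CBA·A·CBA·CBA·CBA·A·CBA·CBA·A·CBA·CBA·A·CBA·CBA
    A ↦ CBA
    B ↦ CBA
    C ↦ A

A->CBA, B->CBA, C->A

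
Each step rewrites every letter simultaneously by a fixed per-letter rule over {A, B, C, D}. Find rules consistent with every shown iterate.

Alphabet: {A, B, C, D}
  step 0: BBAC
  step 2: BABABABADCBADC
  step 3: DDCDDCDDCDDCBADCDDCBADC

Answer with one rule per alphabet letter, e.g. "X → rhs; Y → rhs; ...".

  step 2 ⇒ step 3: BABABABADCBADC ⇒ DD·C·DD·C·DD·C·DD·C·BA·DC·DD·C·BA·DC
    A ↦ C
    B ↦ DD
    C ↦ DC
    D ↦ BA

A->C, B->DD, C->DC, D->BA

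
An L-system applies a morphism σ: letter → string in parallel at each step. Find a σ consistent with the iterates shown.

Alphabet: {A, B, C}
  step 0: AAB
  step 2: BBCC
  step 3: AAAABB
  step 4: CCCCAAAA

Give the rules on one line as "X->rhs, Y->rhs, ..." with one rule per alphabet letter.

A->C, B->AA, C->B

  step 3 ⇒ step 4: AAAABB ⇒ C·C·C·C·AA·AA
    A ↦ C
    B ↦ AA
  step 2 ⇒ step 3: BBCC ⇒ AA·AA·B·B
    C ↦ B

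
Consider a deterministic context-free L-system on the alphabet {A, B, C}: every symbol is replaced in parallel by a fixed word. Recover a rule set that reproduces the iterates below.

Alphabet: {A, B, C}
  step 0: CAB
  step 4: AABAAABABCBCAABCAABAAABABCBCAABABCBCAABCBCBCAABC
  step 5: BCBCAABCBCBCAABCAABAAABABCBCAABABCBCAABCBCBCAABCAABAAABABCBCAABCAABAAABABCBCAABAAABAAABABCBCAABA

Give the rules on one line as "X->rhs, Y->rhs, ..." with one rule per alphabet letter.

  step 4 ⇒ step 5: AABAAABABCBCAABCAABAAABABCBCAABABCBCAABCBCBCAABC ⇒ BC·BC·AA·BC·BC·BC·AA·BC·AA·BA·AA·BA·BC·BC·AA·BA·BC·BC·AA·BC·BC·BC·AA·BC·AA·BA·AA·BA·BC·BC·AA·BC·AA·BA·AA·BA·BC·BC·AA·BA·AA·BA·AA·BA·BC·BC·AA·BA
    A ↦ BC
    B ↦ AA
    C ↦ BA

A->BC, B->AA, C->BA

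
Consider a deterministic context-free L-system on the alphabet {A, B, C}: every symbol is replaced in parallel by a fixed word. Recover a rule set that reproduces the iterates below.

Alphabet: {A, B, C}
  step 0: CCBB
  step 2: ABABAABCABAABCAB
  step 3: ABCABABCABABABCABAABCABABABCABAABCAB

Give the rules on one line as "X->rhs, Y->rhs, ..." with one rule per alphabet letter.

A->AB, B->CAB, C->A

  step 2 ⇒ step 3: ABABAABCABAABCAB ⇒ AB·CAB·AB·CAB·AB·AB·CAB·A·AB·CAB·AB·AB·CAB·A·AB·CAB
    A ↦ AB
    B ↦ CAB
    C ↦ A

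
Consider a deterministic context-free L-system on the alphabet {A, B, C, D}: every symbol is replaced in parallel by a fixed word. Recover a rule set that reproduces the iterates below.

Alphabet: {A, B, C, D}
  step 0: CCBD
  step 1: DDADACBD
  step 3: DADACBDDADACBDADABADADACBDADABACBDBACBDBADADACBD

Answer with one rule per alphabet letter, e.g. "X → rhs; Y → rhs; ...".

  step 0 ⇒ step 1: CCBD ⇒ D·D·ADA·CBD
    B ↦ ADA
    C ↦ D
    D ↦ CBD
    A ↦ BA  (constrained at step 1)

A->BA, B->ADA, C->D, D->CBD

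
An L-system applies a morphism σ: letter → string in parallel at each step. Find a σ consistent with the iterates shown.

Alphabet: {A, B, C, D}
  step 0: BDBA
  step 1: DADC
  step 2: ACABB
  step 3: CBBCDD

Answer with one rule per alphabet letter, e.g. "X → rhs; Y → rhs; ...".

A->C, B->D, C->BB, D->A

  step 2 ⇒ step 3: ACABB ⇒ C·BB·C·D·D
    A ↦ C
    B ↦ D
    C ↦ BB
  step 0 ⇒ step 1: BDBA ⇒ D·A·D·C
    D ↦ A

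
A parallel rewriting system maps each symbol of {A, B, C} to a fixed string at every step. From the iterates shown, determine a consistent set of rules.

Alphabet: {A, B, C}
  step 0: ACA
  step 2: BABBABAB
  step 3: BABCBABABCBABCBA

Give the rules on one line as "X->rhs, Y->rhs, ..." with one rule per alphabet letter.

  step 2 ⇒ step 3: BABBABAB ⇒ BA·BC·BA·BA·BC·BA·BC·BA
    A ↦ BC
    B ↦ BA
    C ↦ B  (constrained at step 0)

A->BC, B->BA, C->B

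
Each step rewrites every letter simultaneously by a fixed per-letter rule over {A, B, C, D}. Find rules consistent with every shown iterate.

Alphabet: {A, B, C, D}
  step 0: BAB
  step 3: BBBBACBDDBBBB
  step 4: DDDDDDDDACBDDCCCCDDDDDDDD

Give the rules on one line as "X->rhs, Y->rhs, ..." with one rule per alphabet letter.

A->AC, B->DD, C->B, D->CC

  step 3 ⇒ step 4: BBBBACBDDBBBB ⇒ DD·DD·DD·DD·AC·B·DD·CC·CC·DD·DD·DD·DD
    A ↦ AC
    B ↦ DD
    C ↦ B
    D ↦ CC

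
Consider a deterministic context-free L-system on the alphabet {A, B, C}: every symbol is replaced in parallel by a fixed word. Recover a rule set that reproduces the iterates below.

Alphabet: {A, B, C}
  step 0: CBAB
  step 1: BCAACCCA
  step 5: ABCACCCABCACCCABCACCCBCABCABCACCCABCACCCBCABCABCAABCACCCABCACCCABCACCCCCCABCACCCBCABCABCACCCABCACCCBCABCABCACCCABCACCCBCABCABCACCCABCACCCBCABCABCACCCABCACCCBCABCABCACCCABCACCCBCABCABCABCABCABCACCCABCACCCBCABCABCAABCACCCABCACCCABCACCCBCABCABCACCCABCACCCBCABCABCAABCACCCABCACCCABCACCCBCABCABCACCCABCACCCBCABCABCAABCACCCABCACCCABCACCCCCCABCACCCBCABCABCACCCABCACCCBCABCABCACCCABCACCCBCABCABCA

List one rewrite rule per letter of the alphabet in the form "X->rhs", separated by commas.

A->CCC, B->A, C->BCA

  step 0 ⇒ step 1: CBAB ⇒ BCA·A·CCC·A
    A ↦ CCC
    B ↦ A
    C ↦ BCA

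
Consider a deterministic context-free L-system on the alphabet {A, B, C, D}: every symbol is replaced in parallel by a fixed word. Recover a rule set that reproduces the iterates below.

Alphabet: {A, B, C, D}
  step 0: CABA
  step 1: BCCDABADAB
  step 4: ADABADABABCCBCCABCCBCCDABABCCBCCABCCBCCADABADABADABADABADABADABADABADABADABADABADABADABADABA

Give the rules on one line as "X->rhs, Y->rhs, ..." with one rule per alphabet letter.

  step 0 ⇒ step 1: CABA ⇒ BCC·DAB·A·DAB
    A ↦ DAB
    B ↦ A
    C ↦ BCC
    D ↦ A  (constrained at step 1)

A->DAB, B->A, C->BCC, D->A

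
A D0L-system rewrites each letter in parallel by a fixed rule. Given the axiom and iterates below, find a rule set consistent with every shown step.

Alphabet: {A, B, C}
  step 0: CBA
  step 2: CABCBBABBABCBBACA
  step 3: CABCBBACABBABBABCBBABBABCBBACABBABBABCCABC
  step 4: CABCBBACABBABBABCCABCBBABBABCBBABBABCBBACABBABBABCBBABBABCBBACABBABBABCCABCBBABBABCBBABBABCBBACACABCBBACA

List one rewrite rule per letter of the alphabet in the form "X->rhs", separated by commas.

A->BC, B->BBA, C->CA

  step 3 ⇒ step 4: CABCBBACABBABBABCBBABBABCBBACABBABBABCCABC ⇒ CA·BC·BBA·CA·BBA·BBA·BC·CA·BC·BBA·BBA·BC·BBA·BBA·BC·BBA·CA·BBA·BBA·BC·BBA·BBA·BC·BBA·CA·BBA·BBA·BC·CA·BC·BBA·BBA·BC·BBA·BBA·BC·BBA·CA·CA·BC·BBA·CA
    A ↦ BC
    B ↦ BBA
    C ↦ CA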